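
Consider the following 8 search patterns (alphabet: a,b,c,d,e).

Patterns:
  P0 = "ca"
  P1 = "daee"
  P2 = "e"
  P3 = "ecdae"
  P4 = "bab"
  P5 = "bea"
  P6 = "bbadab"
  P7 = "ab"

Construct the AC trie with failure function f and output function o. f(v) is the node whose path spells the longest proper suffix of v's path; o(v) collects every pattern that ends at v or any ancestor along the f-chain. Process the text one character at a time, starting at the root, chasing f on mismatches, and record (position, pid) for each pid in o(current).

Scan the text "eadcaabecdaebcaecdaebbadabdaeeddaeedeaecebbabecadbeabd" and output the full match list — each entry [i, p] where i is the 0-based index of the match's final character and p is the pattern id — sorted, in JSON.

Build automaton:
Trie nodes:
  n0 'ε': a→22 b→12 c→1 d→3 e→7
  n1 'c': a→2
  n2 'ca': ·  ←P0
  n3 'd': a→4
  n4 'da': e→5
  n5 'dae': e→6
  n6 'daee': ·  ←P1
  n7 'e': c→8  ←P2
  n8 'ec': d→9
  n9 'ecd': a→10
  n10 'ecda': e→11
  n11 'ecdae': ·  ←P3
  n12 'b': a→13 b→17 e→15
  n13 'ba': b→14
  n14 'bab': ·  ←P4
  n15 'be': a→16
  n16 'bea': ·  ←P5
  n17 'bb': a→18
  n18 'bba': d→19
  n19 'bbad': a→20
  n20 'bbada': b→21
  n21 'bbadab': ·  ←P6
  n22 'a': b→23
  n23 'ab': ·  ←P7

BFS fail/out derivation:
  n1('c'): parent n0 fail=0; on 'c' 0 → fail=0;  out ∅∪∅=∅
  n3('d'): parent n0 fail=0; on 'd' 0 → fail=0;  out ∅∪∅=∅
  n7('e'): parent n0 fail=0; on 'e' 0 → fail=0;  out {2}∪∅={2}
  n12('b'): parent n0 fail=0; on 'b' 0 → fail=0;  out ∅∪∅=∅
  n22('a'): parent n0 fail=0; on 'a' 0 → fail=0;  out ∅∪∅=∅
  n2('ca'): parent n1 fail=0; on 'a' 0 → fail=22;  out {0}∪∅={0}
  n4('da'): parent n3 fail=0; on 'a' 0 → fail=22;  out ∅∪∅=∅
  n8('ec'): parent n7 fail=0; on 'c' 0 → fail=1;  out ∅∪∅=∅
  n13('ba'): parent n12 fail=0; on 'a' 0 → fail=22;  out ∅∪∅=∅
  n15('be'): parent n12 fail=0; on 'e' 0 → fail=7;  out ∅∪{2}={2}
  n17('bb'): parent n12 fail=0; on 'b' 0 → fail=12;  out ∅∪∅=∅
  n23('ab'): parent n22 fail=0; on 'b' 0 → fail=12;  out {7}∪∅={7}
  n5('dae'): parent n4 fail=22; on 'e' 22→0 → fail=7;  out ∅∪{2}={2}
  n9('ecd'): parent n8 fail=1; on 'd' 1→0 → fail=3;  out ∅∪∅=∅
  n14('bab'): parent n13 fail=22; on 'b' 22 → fail=23;  out {4}∪{7}={4,7}
  n16('bea'): parent n15 fail=7; on 'a' 7→0 → fail=22;  out {5}∪∅={5}
  n18('bba'): parent n17 fail=12; on 'a' 12 → fail=13;  out ∅∪∅=∅
  n6('daee'): parent n5 fail=7; on 'e' 7→0 → fail=7;  out {1}∪{2}={1,2}
  n10('ecda'): parent n9 fail=3; on 'a' 3 → fail=4;  out ∅∪∅=∅
  n19('bbad'): parent n18 fail=13; on 'd' 13→22→0 → fail=3;  out ∅∪∅=∅
  n11('ecdae'): parent n10 fail=4; on 'e' 4 → fail=5;  out {3}∪{2}={2,3}
  n20('bbada'): parent n19 fail=3; on 'a' 3 → fail=4;  out ∅∪∅=∅
  n21('bbadab'): parent n20 fail=4; on 'b' 4→22 → fail=23;  out {6}∪{7}={6,7}

Run:
[0] read 'e'  n0⇒n7  ** P2@[0:0]
[1] read 'a'  n7⇒n22 (fail-walked)
[2] read 'd'  n22⇒n3 (fail-walked)
[3] read 'c'  n3⇒n1 (fail-walked)
[4] read 'a'  n1⇒n2  ** P0@[3:4]
[5] read 'a'  n2⇒n22 (fail-walked)
[6] read 'b'  n22⇒n23  ** P7@[5:6]
[7] read 'e'  n23⇒n15 (fail-walked)  ** P2@[7:7]
[8] read 'c'  n15⇒n8 (fail-walked)
[9] read 'd'  n8⇒n9
[10] read 'a'  n9⇒n10
[11] read 'e'  n10⇒n11  ** P2@[11:11],P3@[7:11]
[12] read 'b'  n11⇒n12 (fail-walked)
[13] read 'c'  n12⇒n1 (fail-walked)
[14] read 'a'  n1⇒n2  ** P0@[13:14]
[15] read 'e'  n2⇒n7 (fail-walked)  ** P2@[15:15]
[16] read 'c'  n7⇒n8
[17] read 'd'  n8⇒n9
[18] read 'a'  n9⇒n10
[19] read 'e'  n10⇒n11  ** P2@[19:19],P3@[15:19]
[20] read 'b'  n11⇒n12 (fail-walked)
[21] read 'b'  n12⇒n17
[22] read 'a'  n17⇒n18
[23] read 'd'  n18⇒n19
[24] read 'a'  n19⇒n20
[25] read 'b'  n20⇒n21  ** P6@[20:25],P7@[24:25]
[26] read 'd'  n21⇒n3 (fail-walked)
[27] read 'a'  n3⇒n4
[28] read 'e'  n4⇒n5  ** P2@[28:28]
[29] read 'e'  n5⇒n6  ** P1@[26:29],P2@[29:29]
[30] read 'd'  n6⇒n3 (fail-walked)
[31] read 'd'  n3⇒n3 (fail-walked)
[32] read 'a'  n3⇒n4
[33] read 'e'  n4⇒n5  ** P2@[33:33]
[34] read 'e'  n5⇒n6  ** P1@[31:34],P2@[34:34]
[35] read 'd'  n6⇒n3 (fail-walked)
[36] read 'e'  n3⇒n7 (fail-walked)  ** P2@[36:36]
[37] read 'a'  n7⇒n22 (fail-walked)
[38] read 'e'  n22⇒n7 (fail-walked)  ** P2@[38:38]
[39] read 'c'  n7⇒n8
[40] read 'e'  n8⇒n7 (fail-walked)  ** P2@[40:40]
[41] read 'b'  n7⇒n12 (fail-walked)
[42] read 'b'  n12⇒n17
[43] read 'a'  n17⇒n18
[44] read 'b'  n18⇒n14 (fail-walked)  ** P4@[42:44],P7@[43:44]
[45] read 'e'  n14⇒n15 (fail-walked)  ** P2@[45:45]
[46] read 'c'  n15⇒n8 (fail-walked)
[47] read 'a'  n8⇒n2 (fail-walked)  ** P0@[46:47]
[48] read 'd'  n2⇒n3 (fail-walked)
[49] read 'b'  n3⇒n12 (fail-walked)
[50] read 'e'  n12⇒n15  ** P2@[50:50]
[51] read 'a'  n15⇒n16  ** P5@[49:51]
[52] read 'b'  n16⇒n23 (fail-walked)  ** P7@[51:52]
[53] read 'd'  n23⇒n3 (fail-walked)

Matches: [[0,2],[4,0],[6,7],[7,2],[11,2],[11,3],[14,0],[15,2],[19,2],[19,3],[25,6],[25,7],[28,2],[29,1],[29,2],[33,2],[34,1],[34,2],[36,2],[38,2],[40,2],[44,4],[44,7],[45,2],[47,0],[50,2],[51,5],[52,7]]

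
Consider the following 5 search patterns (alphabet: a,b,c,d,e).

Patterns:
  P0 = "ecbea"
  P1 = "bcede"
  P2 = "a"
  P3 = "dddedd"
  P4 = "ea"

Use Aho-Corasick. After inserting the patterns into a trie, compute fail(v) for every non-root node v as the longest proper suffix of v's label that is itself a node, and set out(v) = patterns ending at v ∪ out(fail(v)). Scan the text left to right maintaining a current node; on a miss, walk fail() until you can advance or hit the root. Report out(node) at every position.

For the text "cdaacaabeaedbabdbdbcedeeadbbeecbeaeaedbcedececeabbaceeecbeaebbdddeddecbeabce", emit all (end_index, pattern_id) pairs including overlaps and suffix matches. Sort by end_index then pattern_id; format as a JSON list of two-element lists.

Build automaton:
Trie (insert patterns):
  0='ε' goto a→11 b→6 d→12 e→1
  1='e' goto a→18 c→2
  2='ec' goto b→3
  3='ecb' goto e→4
  4='ecbe' goto a→5
  5='ecbea' goto ·  [P0 ends]
  6='b' goto c→7
  7='bc' goto e→8
  8='bce' goto d→9
  9='bced' goto e→10
  10='bcede' goto ·  [P1 ends]
  11='a' goto ·  [P2 ends]
  12='d' goto d→13
  13='dd' goto d→14
  14='ddd' goto e→15
  15='ddde' goto d→16
  16='ddded' goto d→17
  17='dddedd' goto ·  [P3 ends]
  18='ea' goto ·  [P4 ends]

Failure links (BFS by depth):
  n1('e'): parent n0 fail=0; on 'e' 0 → fail=0;  out ∅∪∅=∅
  n6('b'): parent n0 fail=0; on 'b' 0 → fail=0;  out ∅∪∅=∅
  n11('a'): parent n0 fail=0; on 'a' 0 → fail=0;  out {2}∪∅={2}
  n12('d'): parent n0 fail=0; on 'd' 0 → fail=0;  out ∅∪∅=∅
  n2('ec'): parent n1 fail=0; on 'c' 0 → fail=0;  out ∅∪∅=∅
  n7('bc'): parent n6 fail=0; on 'c' 0 → fail=0;  out ∅∪∅=∅
  n13('dd'): parent n12 fail=0; on 'd' 0 → fail=12;  out ∅∪∅=∅
  n18('ea'): parent n1 fail=0; on 'a' 0 → fail=11;  out {4}∪{2}={2,4}
  n3('ecb'): parent n2 fail=0; on 'b' 0 → fail=6;  out ∅∪∅=∅
  n8('bce'): parent n7 fail=0; on 'e' 0 → fail=1;  out ∅∪∅=∅
  n14('ddd'): parent n13 fail=12; on 'd' 12 → fail=13;  out ∅∪∅=∅
  n4('ecbe'): parent n3 fail=6; on 'e' 6→0 → fail=1;  out ∅∪∅=∅
  n9('bced'): parent n8 fail=1; on 'd' 1→0 → fail=12;  out ∅∪∅=∅
  n15('ddde'): parent n14 fail=13; on 'e' 13→12→0 → fail=1;  out ∅∪∅=∅
  n5('ecbea'): parent n4 fail=1; on 'a' 1 → fail=18;  out {0}∪{2,4}={0,2,4}
  n10('bcede'): parent n9 fail=12; on 'e' 12→0 → fail=1;  out {1}∪∅={1}
  n16('ddded'): parent n15 fail=1; on 'd' 1→0 → fail=12;  out ∅∪∅=∅
  n17('dddedd'): parent n16 fail=12; on 'd' 12 → fail=13;  out {3}∪∅={3}

Text stream:
[0] read 'c'  n0⇒n0
[1] read 'd'  n0⇒n12
[2] read 'a'  n12⇒n11 (fail-walked)  emit P2@[2:2]
[3] read 'a'  n11⇒n11 (fail-walked)  emit P2@[3:3]
[4] read 'c'  n11⇒n0 (fail-walked)
[5] read 'a'  n0⇒n11  emit P2@[5:5]
[6] read 'a'  n11⇒n11 (fail-walked)  emit P2@[6:6]
[7] read 'b'  n11⇒n6 (fail-walked)
[8] read 'e'  n6⇒n1 (fail-walked)
[9] read 'a'  n1⇒n18  emit P2@[9:9],P4@[8:9]
[10] read 'e'  n18⇒n1 (fail-walked)
[11] read 'd'  n1⇒n12 (fail-walked)
[12] read 'b'  n12⇒n6 (fail-walked)
[13] read 'a'  n6⇒n11 (fail-walked)  emit P2@[13:13]
[14] read 'b'  n11⇒n6 (fail-walked)
[15] read 'd'  n6⇒n12 (fail-walked)
[16] read 'b'  n12⇒n6 (fail-walked)
[17] read 'd'  n6⇒n12 (fail-walked)
[18] read 'b'  n12⇒n6 (fail-walked)
[19] read 'c'  n6⇒n7
[20] read 'e'  n7⇒n8
[21] read 'd'  n8⇒n9
[22] read 'e'  n9⇒n10  emit P1@[18:22]
[23] read 'e'  n10⇒n1 (fail-walked)
[24] read 'a'  n1⇒n18  emit P2@[24:24],P4@[23:24]
[25] read 'd'  n18⇒n12 (fail-walked)
[26] read 'b'  n12⇒n6 (fail-walked)
[27] read 'b'  n6⇒n6 (fail-walked)
[28] read 'e'  n6⇒n1 (fail-walked)
[29] read 'e'  n1⇒n1 (fail-walked)
[30] read 'c'  n1⇒n2
[31] read 'b'  n2⇒n3
[32] read 'e'  n3⇒n4
[33] read 'a'  n4⇒n5  emit P0@[29:33],P2@[33:33],P4@[32:33]
[34] read 'e'  n5⇒n1 (fail-walked)
[35] read 'a'  n1⇒n18  emit P2@[35:35],P4@[34:35]
[36] read 'e'  n18⇒n1 (fail-walked)
[37] read 'd'  n1⇒n12 (fail-walked)
[38] read 'b'  n12⇒n6 (fail-walked)
[39] read 'c'  n6⇒n7
[40] read 'e'  n7⇒n8
[41] read 'd'  n8⇒n9
[42] read 'e'  n9⇒n10  emit P1@[38:42]
[43] read 'c'  n10⇒n2 (fail-walked)
[44] read 'e'  n2⇒n1 (fail-walked)
[45] read 'c'  n1⇒n2
[46] read 'e'  n2⇒n1 (fail-walked)
[47] read 'a'  n1⇒n18  emit P2@[47:47],P4@[46:47]
[48] read 'b'  n18⇒n6 (fail-walked)
[49] read 'b'  n6⇒n6 (fail-walked)
[50] read 'a'  n6⇒n11 (fail-walked)  emit P2@[50:50]
[51] read 'c'  n11⇒n0 (fail-walked)
[52] read 'e'  n0⇒n1
[53] read 'e'  n1⇒n1 (fail-walked)
[54] read 'e'  n1⇒n1 (fail-walked)
[55] read 'c'  n1⇒n2
[56] read 'b'  n2⇒n3
[57] read 'e'  n3⇒n4
[58] read 'a'  n4⇒n5  emit P0@[54:58],P2@[58:58],P4@[57:58]
[59] read 'e'  n5⇒n1 (fail-walked)
[60] read 'b'  n1⇒n6 (fail-walked)
[61] read 'b'  n6⇒n6 (fail-walked)
[62] read 'd'  n6⇒n12 (fail-walked)
[63] read 'd'  n12⇒n13
[64] read 'd'  n13⇒n14
[65] read 'e'  n14⇒n15
[66] read 'd'  n15⇒n16
[67] read 'd'  n16⇒n17  emit P3@[62:67]
[68] read 'e'  n17⇒n1 (fail-walked)
[69] read 'c'  n1⇒n2
[70] read 'b'  n2⇒n3
[71] read 'e'  n3⇒n4
[72] read 'a'  n4⇒n5  emit P0@[68:72],P2@[72:72],P4@[71:72]
[73] read 'b'  n5⇒n6 (fail-walked)
[74] read 'c'  n6⇒n7
[75] read 'e'  n7⇒n8

All matches (sorted): [[2,2],[3,2],[5,2],[6,2],[9,2],[9,4],[13,2],[22,1],[24,2],[24,4],[33,0],[33,2],[33,4],[35,2],[35,4],[42,1],[47,2],[47,4],[50,2],[58,0],[58,2],[58,4],[67,3],[72,0],[72,2],[72,4]]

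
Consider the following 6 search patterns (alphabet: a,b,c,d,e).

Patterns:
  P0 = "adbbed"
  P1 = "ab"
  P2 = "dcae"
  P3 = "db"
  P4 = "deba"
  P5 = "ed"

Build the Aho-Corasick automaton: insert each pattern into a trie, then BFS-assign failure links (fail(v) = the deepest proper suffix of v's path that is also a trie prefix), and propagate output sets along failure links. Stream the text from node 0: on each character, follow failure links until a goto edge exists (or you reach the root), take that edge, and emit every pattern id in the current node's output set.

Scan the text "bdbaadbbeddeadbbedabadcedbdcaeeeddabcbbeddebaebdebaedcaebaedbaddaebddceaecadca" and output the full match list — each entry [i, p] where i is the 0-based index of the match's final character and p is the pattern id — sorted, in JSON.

Build:
Trie (insert patterns):
  n0 'ε': a→1 d→8 e→16
  n1 'a': b→7 d→2
  n2 'ad': b→3
  n3 'adb': b→4
  n4 'adbb': e→5
  n5 'adbbe': d→6
  n6 'adbbed': ·  ←P0
  n7 'ab': ·  ←P1
  n8 'd': b→12 c→9 e→13
  n9 'dc': a→10
  n10 'dca': e→11
  n11 'dcae': ·  ←P2
  n12 'db': ·  ←P3
  n13 'de': b→14
  n14 'deb': a→15
  n15 'deba': ·  ←P4
  n16 'e': d→17
  n17 'ed': ·  ←P5

Failure links (BFS by depth):
  fail(1) 'a': from fail(0)=0 chase 'a': 0 ⇒ 0;  out=∅∪out(0)=∅
  fail(8) 'd': from fail(0)=0 chase 'd': 0 ⇒ 0;  out=∅∪out(0)=∅
  fail(16) 'e': from fail(0)=0 chase 'e': 0 ⇒ 0;  out=∅∪out(0)=∅
  fail(2) 'ad': from fail(1)=0 chase 'd': 0 ⇒ 8;  out=∅∪out(8)=∅
  fail(7) 'ab': from fail(1)=0 chase 'b': 0 ⇒ 0;  out={1}∪out(0)={1}
  fail(9) 'dc': from fail(8)=0 chase 'c': 0 ⇒ 0;  out=∅∪out(0)=∅
  fail(12) 'db': from fail(8)=0 chase 'b': 0 ⇒ 0;  out={3}∪out(0)={3}
  fail(13) 'de': from fail(8)=0 chase 'e': 0 ⇒ 16;  out=∅∪out(16)=∅
  fail(17) 'ed': from fail(16)=0 chase 'd': 0 ⇒ 8;  out={5}∪out(8)={5}
  fail(3) 'adb': from fail(2)=8 chase 'b': 8 ⇒ 12;  out=∅∪out(12)={3}
  fail(10) 'dca': from fail(9)=0 chase 'a': 0 ⇒ 1;  out=∅∪out(1)=∅
  fail(14) 'deb': from fail(13)=16 chase 'b': 16→0 ⇒ 0;  out=∅∪out(0)=∅
  fail(4) 'adbb': from fail(3)=12 chase 'b': 12→0 ⇒ 0;  out=∅∪out(0)=∅
  fail(11) 'dcae': from fail(10)=1 chase 'e': 1→0 ⇒ 16;  out={2}∪out(16)={2}
  fail(15) 'deba': from fail(14)=0 chase 'a': 0 ⇒ 1;  out={4}∪out(1)={4}
  fail(5) 'adbbe': from fail(4)=0 chase 'e': 0 ⇒ 16;  out=∅∪out(16)=∅
  fail(6) 'adbbed': from fail(5)=16 chase 'd': 16 ⇒ 17;  out={0}∪out(17)={0,5}

Scan:
pos 0 'b': at 0
pos 1 'd': at 8
pos 2 'b': at 12  → match P3@[1:2]
pos 3 'a': at 1 (fail-walked)
pos 4 'a': at 1 (fail-walked)
pos 5 'd': at 2
pos 6 'b': at 3  → match P3@[5:6]
pos 7 'b': at 4
pos 8 'e': at 5
pos 9 'd': at 6  → match P0@[4:9],P5@[8:9]
pos 10 'd': at 8 (fail-walked)
pos 11 'e': at 13
pos 12 'a': at 1 (fail-walked)
pos 13 'd': at 2
pos 14 'b': at 3  → match P3@[13:14]
pos 15 'b': at 4
pos 16 'e': at 5
pos 17 'd': at 6  → match P0@[12:17],P5@[16:17]
pos 18 'a': at 1 (fail-walked)
pos 19 'b': at 7  → match P1@[18:19]
pos 20 'a': at 1 (fail-walked)
pos 21 'd': at 2
pos 22 'c': at 9 (fail-walked)
pos 23 'e': at 16 (fail-walked)
pos 24 'd': at 17  → match P5@[23:24]
pos 25 'b': at 12 (fail-walked)  → match P3@[24:25]
pos 26 'd': at 8 (fail-walked)
pos 27 'c': at 9
pos 28 'a': at 10
pos 29 'e': at 11  → match P2@[26:29]
pos 30 'e': at 16 (fail-walked)
pos 31 'e': at 16 (fail-walked)
pos 32 'd': at 17  → match P5@[31:32]
pos 33 'd': at 8 (fail-walked)
pos 34 'a': at 1 (fail-walked)
pos 35 'b': at 7  → match P1@[34:35]
pos 36 'c': at 0 (fail-walked)
pos 37 'b': at 0
pos 38 'b': at 0
pos 39 'e': at 16
pos 40 'd': at 17  → match P5@[39:40]
pos 41 'd': at 8 (fail-walked)
pos 42 'e': at 13
pos 43 'b': at 14
pos 44 'a': at 15  → match P4@[41:44]
pos 45 'e': at 16 (fail-walked)
pos 46 'b': at 0 (fail-walked)
pos 47 'd': at 8
pos 48 'e': at 13
pos 49 'b': at 14
pos 50 'a': at 15  → match P4@[47:50]
pos 51 'e': at 16 (fail-walked)
pos 52 'd': at 17  → match P5@[51:52]
pos 53 'c': at 9 (fail-walked)
pos 54 'a': at 10
pos 55 'e': at 11  → match P2@[52:55]
pos 56 'b': at 0 (fail-walked)
pos 57 'a': at 1
pos 58 'e': at 16 (fail-walked)
pos 59 'd': at 17  → match P5@[58:59]
pos 60 'b': at 12 (fail-walked)  → match P3@[59:60]
pos 61 'a': at 1 (fail-walked)
pos 62 'd': at 2
pos 63 'd': at 8 (fail-walked)
pos 64 'a': at 1 (fail-walked)
pos 65 'e': at 16 (fail-walked)
pos 66 'b': at 0 (fail-walked)
pos 67 'd': at 8
pos 68 'd': at 8 (fail-walked)
pos 69 'c': at 9
pos 70 'e': at 16 (fail-walked)
pos 71 'a': at 1 (fail-walked)
pos 72 'e': at 16 (fail-walked)
pos 73 'c': at 0 (fail-walked)
pos 74 'a': at 1
pos 75 'd': at 2
pos 76 'c': at 9 (fail-walked)
pos 77 'a': at 10

Matches: [[2,3],[6,3],[9,0],[9,5],[14,3],[17,0],[17,5],[19,1],[24,5],[25,3],[29,2],[32,5],[35,1],[40,5],[44,4],[50,4],[52,5],[55,2],[59,5],[60,3]]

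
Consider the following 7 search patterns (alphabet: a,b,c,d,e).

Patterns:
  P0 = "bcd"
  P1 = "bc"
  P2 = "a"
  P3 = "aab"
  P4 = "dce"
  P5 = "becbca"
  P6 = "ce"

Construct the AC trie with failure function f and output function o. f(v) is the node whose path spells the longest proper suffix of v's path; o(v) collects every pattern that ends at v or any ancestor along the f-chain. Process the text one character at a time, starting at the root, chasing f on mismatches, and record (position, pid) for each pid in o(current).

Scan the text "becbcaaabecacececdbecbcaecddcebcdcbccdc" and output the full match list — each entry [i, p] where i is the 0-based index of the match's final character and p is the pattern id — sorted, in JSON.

Construct AC machine:
Trie (insert patterns):
  n0 'ε': a→4 b→1 c→15 d→7
  n1 'b': c→2 e→10
  n2 'bc': d→3  ←P1
  n3 'bcd': ·  ←P0
  n4 'a': a→5  ←P2
  n5 'aa': b→6
  n6 'aab': ·  ←P3
  n7 'd': c→8
  n8 'dc': e→9
  n9 'dce': ·  ←P4
  n10 'be': c→11
  n11 'bec': b→12
  n12 'becb': c→13
  n13 'becbc': a→14
  n14 'becbca': ·  ←P5
  n15 'c': e→16
  n16 'ce': ·  ←P6

Failure links (BFS by depth):
  fail(1) 'b': from fail(0)=0 chase 'b': 0 ⇒ 0;  out=∅∪out(0)=∅
  fail(4) 'a': from fail(0)=0 chase 'a': 0 ⇒ 0;  out={2}∪out(0)={2}
  fail(7) 'd': from fail(0)=0 chase 'd': 0 ⇒ 0;  out=∅∪out(0)=∅
  fail(15) 'c': from fail(0)=0 chase 'c': 0 ⇒ 0;  out=∅∪out(0)=∅
  fail(2) 'bc': from fail(1)=0 chase 'c': 0 ⇒ 15;  out={1}∪out(15)={1}
  fail(5) 'aa': from fail(4)=0 chase 'a': 0 ⇒ 4;  out=∅∪out(4)={2}
  fail(8) 'dc': from fail(7)=0 chase 'c': 0 ⇒ 15;  out=∅∪out(15)=∅
  fail(10) 'be': from fail(1)=0 chase 'e': 0 ⇒ 0;  out=∅∪out(0)=∅
  fail(16) 'ce': from fail(15)=0 chase 'e': 0 ⇒ 0;  out={6}∪out(0)={6}
  fail(3) 'bcd': from fail(2)=15 chase 'd': 15→0 ⇒ 7;  out={0}∪out(7)={0}
  fail(6) 'aab': from fail(5)=4 chase 'b': 4→0 ⇒ 1;  out={3}∪out(1)={3}
  fail(9) 'dce': from fail(8)=15 chase 'e': 15 ⇒ 16;  out={4}∪out(16)={4,6}
  fail(11) 'bec': from fail(10)=0 chase 'c': 0 ⇒ 15;  out=∅∪out(15)=∅
  fail(12) 'becb': from fail(11)=15 chase 'b': 15→0 ⇒ 1;  out=∅∪out(1)=∅
  fail(13) 'becbc': from fail(12)=1 chase 'c': 1 ⇒ 2;  out=∅∪out(2)={1}
  fail(14) 'becbca': from fail(13)=2 chase 'a': 2→15→0 ⇒ 4;  out={5}∪out(4)={2,5}

Text stream:
[0] read 'b'  n0⇒n1
[1] read 'e'  n1⇒n10
[2] read 'c'  n10⇒n11
[3] read 'b'  n11⇒n12
[4] read 'c'  n12⇒n13  → match P1@[3:4]
[5] read 'a'  n13⇒n14  → match P2@[5:5],P5@[0:5]
[6] read 'a'  n14⇒n5 ·f  → match P2@[6:6]
[7] read 'a'  n5⇒n5 ·f  → match P2@[7:7]
[8] read 'b'  n5⇒n6  → match P3@[6:8]
[9] read 'e'  n6⇒n10 ·f
[10] read 'c'  n10⇒n11
[11] read 'a'  n11⇒n4 ·f  → match P2@[11:11]
[12] read 'c'  n4⇒n15 ·f
[13] read 'e'  n15⇒n16  → match P6@[12:13]
[14] read 'c'  n16⇒n15 ·f
[15] read 'e'  n15⇒n16  → match P6@[14:15]
[16] read 'c'  n16⇒n15 ·f
[17] read 'd'  n15⇒n7 ·f
[18] read 'b'  n7⇒n1 ·f
[19] read 'e'  n1⇒n10
[20] read 'c'  n10⇒n11
[21] read 'b'  n11⇒n12
[22] read 'c'  n12⇒n13  → match P1@[21:22]
[23] read 'a'  n13⇒n14  → match P2@[23:23],P5@[18:23]
[24] read 'e'  n14⇒n0 ·f
[25] read 'c'  n0⇒n15
[26] read 'd'  n15⇒n7 ·f
[27] read 'd'  n7⇒n7 ·f
[28] read 'c'  n7⇒n8
[29] read 'e'  n8⇒n9  → match P4@[27:29],P6@[28:29]
[30] read 'b'  n9⇒n1 ·f
[31] read 'c'  n1⇒n2  → match P1@[30:31]
[32] read 'd'  n2⇒n3  → match P0@[30:32]
[33] read 'c'  n3⇒n8 ·f
[34] read 'b'  n8⇒n1 ·f
[35] read 'c'  n1⇒n2  → match P1@[34:35]
[36] read 'c'  n2⇒n15 ·f
[37] read 'd'  n15⇒n7 ·f
[38] read 'c'  n7⇒n8

Result: [[4,1],[5,2],[5,5],[6,2],[7,2],[8,3],[11,2],[13,6],[15,6],[22,1],[23,2],[23,5],[29,4],[29,6],[31,1],[32,0],[35,1]]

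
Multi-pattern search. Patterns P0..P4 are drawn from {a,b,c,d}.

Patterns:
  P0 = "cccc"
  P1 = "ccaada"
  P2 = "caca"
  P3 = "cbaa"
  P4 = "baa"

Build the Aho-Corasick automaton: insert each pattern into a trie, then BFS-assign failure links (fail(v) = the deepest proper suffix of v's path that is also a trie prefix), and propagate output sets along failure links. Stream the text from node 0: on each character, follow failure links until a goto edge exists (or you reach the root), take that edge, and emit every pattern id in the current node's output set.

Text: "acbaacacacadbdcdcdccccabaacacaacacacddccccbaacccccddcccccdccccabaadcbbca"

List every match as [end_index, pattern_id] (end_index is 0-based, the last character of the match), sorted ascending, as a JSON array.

Build:
Trie (insert patterns):
  n0 'ε': b→15 c→1
  n1 'c': a→9 b→12 c→2
  n2 'cc': a→5 c→3
  n3 'ccc': c→4
  n4 'cccc': ·  ←P0
  n5 'cca': a→6
  n6 'ccaa': d→7
  n7 'ccaad': a→8
  n8 'ccaada': ·  ←P1
  n9 'ca': c→10
  n10 'cac': a→11
  n11 'caca': ·  ←P2
  n12 'cb': a→13
  n13 'cba': a→14
  n14 'cbaa': ·  ←P3
  n15 'b': a→16
  n16 'ba': a→17
  n17 'baa': ·  ←P4

BFS fail/out derivation:
  n1('c'): parent n0 fail=0; on 'c' 0 → fail=0;  out ∅∪∅=∅
  n15('b'): parent n0 fail=0; on 'b' 0 → fail=0;  out ∅∪∅=∅
  n2('cc'): parent n1 fail=0; on 'c' 0 → fail=1;  out ∅∪∅=∅
  n9('ca'): parent n1 fail=0; on 'a' 0 → fail=0;  out ∅∪∅=∅
  n12('cb'): parent n1 fail=0; on 'b' 0 → fail=15;  out ∅∪∅=∅
  n16('ba'): parent n15 fail=0; on 'a' 0 → fail=0;  out ∅∪∅=∅
  n3('ccc'): parent n2 fail=1; on 'c' 1 → fail=2;  out ∅∪∅=∅
  n5('cca'): parent n2 fail=1; on 'a' 1 → fail=9;  out ∅∪∅=∅
  n10('cac'): parent n9 fail=0; on 'c' 0 → fail=1;  out ∅∪∅=∅
  n13('cba'): parent n12 fail=15; on 'a' 15 → fail=16;  out ∅∪∅=∅
  n17('baa'): parent n16 fail=0; on 'a' 0 → fail=0;  out {4}∪∅={4}
  n4('cccc'): parent n3 fail=2; on 'c' 2 → fail=3;  out {0}∪∅={0}
  n6('ccaa'): parent n5 fail=9; on 'a' 9→0 → fail=0;  out ∅∪∅=∅
  n11('caca'): parent n10 fail=1; on 'a' 1 → fail=9;  out {2}∪∅={2}
  n14('cbaa'): parent n13 fail=16; on 'a' 16 → fail=17;  out {3}∪{4}={3,4}
  n7('ccaad'): parent n6 fail=0; on 'd' 0 → fail=0;  out ∅∪∅=∅
  n8('ccaada'): parent n7 fail=0; on 'a' 0 → fail=0;  out {1}∪∅={1}

Run:
i=0 'a': node 0→0
i=1 'c': node 0→1
i=2 'b': node 1→12
i=3 'a': node 12→13
i=4 'a': node 13→14  emit P3@[1:4],P4@[2:4]
i=5 'c': node 14→1 (via fail)
i=6 'a': node 1→9
i=7 'c': node 9→10
i=8 'a': node 10→11  emit P2@[5:8]
i=9 'c': node 11→10 (via fail)
i=10 'a': node 10→11  emit P2@[7:10]
i=11 'd': node 11→0 (via fail)
i=12 'b': node 0→15
i=13 'd': node 15→0 (via fail)
i=14 'c': node 0→1
i=15 'd': node 1→0 (via fail)
i=16 'c': node 0→1
i=17 'd': node 1→0 (via fail)
i=18 'c': node 0→1
i=19 'c': node 1→2
i=20 'c': node 2→3
i=21 'c': node 3→4  emit P0@[18:21]
i=22 'a': node 4→5 (via fail)
i=23 'b': node 5→15 (via fail)
i=24 'a': node 15→16
i=25 'a': node 16→17  emit P4@[23:25]
i=26 'c': node 17→1 (via fail)
i=27 'a': node 1→9
i=28 'c': node 9→10
i=29 'a': node 10→11  emit P2@[26:29]
i=30 'a': node 11→0 (via fail)
i=31 'c': node 0→1
i=32 'a': node 1→9
i=33 'c': node 9→10
i=34 'a': node 10→11  emit P2@[31:34]
i=35 'c': node 11→10 (via fail)
i=36 'd': node 10→0 (via fail)
i=37 'd': node 0→0
i=38 'c': node 0→1
i=39 'c': node 1→2
i=40 'c': node 2→3
i=41 'c': node 3→4  emit P0@[38:41]
i=42 'b': node 4→12 (via fail)
i=43 'a': node 12→13
i=44 'a': node 13→14  emit P3@[41:44],P4@[42:44]
i=45 'c': node 14→1 (via fail)
i=46 'c': node 1→2
i=47 'c': node 2→3
i=48 'c': node 3→4  emit P0@[45:48]
i=49 'c': node 4→4 (via fail)  emit P0@[46:49]
i=50 'd': node 4→0 (via fail)
i=51 'd': node 0→0
i=52 'c': node 0→1
i=53 'c': node 1→2
i=54 'c': node 2→3
i=55 'c': node 3→4  emit P0@[52:55]
i=56 'c': node 4→4 (via fail)  emit P0@[53:56]
i=57 'd': node 4→0 (via fail)
i=58 'c': node 0→1
i=59 'c': node 1→2
i=60 'c': node 2→3
i=61 'c': node 3→4  emit P0@[58:61]
i=62 'a': node 4→5 (via fail)
i=63 'b': node 5→15 (via fail)
i=64 'a': node 15→16
i=65 'a': node 16→17  emit P4@[63:65]
i=66 'd': node 17→0 (via fail)
i=67 'c': node 0→1
i=68 'b': node 1→12
i=69 'b': node 12→15 (via fail)
i=70 'c': node 15→1 (via fail)
i=71 'a': node 1→9

All matches (sorted): [[4,3],[4,4],[8,2],[10,2],[21,0],[25,4],[29,2],[34,2],[41,0],[44,3],[44,4],[48,0],[49,0],[55,0],[56,0],[61,0],[65,4]]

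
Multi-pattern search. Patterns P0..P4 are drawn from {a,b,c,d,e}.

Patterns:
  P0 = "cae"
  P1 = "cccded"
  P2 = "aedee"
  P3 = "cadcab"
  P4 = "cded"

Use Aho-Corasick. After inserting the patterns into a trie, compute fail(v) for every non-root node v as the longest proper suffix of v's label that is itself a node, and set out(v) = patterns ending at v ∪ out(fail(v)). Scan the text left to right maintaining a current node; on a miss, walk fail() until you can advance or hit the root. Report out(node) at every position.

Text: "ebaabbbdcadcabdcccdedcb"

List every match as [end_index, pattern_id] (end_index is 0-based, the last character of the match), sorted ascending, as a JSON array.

Build automaton:
Trie nodes:
  n0 'ε': a→9 c→1
  n1 'c': a→2 c→4 d→18
  n2 'ca': d→14 e→3
  n3 'cae': ·  [P0 ends]
  n4 'cc': c→5
  n5 'ccc': d→6
  n6 'cccd': e→7
  n7 'cccde': d→8
  n8 'cccded': ·  [P1 ends]
  n9 'a': e→10
  n10 'ae': d→11
  n11 'aed': e→12
  n12 'aede': e→13
  n13 'aedee': ·  [P2 ends]
  n14 'cad': c→15
  n15 'cadc': a→16
  n16 'cadca': b→17
  n17 'cadcab': ·  [P3 ends]
  n18 'cd': e→19
  n19 'cde': d→20
  n20 'cded': ·  [P4 ends]

BFS fail/out derivation:
  fail(1) 'c': from fail(0)=0 chase 'c': 0 ⇒ 0;  out=∅∪out(0)=∅
  fail(9) 'a': from fail(0)=0 chase 'a': 0 ⇒ 0;  out=∅∪out(0)=∅
  fail(2) 'ca': from fail(1)=0 chase 'a': 0 ⇒ 9;  out=∅∪out(9)=∅
  fail(4) 'cc': from fail(1)=0 chase 'c': 0 ⇒ 1;  out=∅∪out(1)=∅
  fail(10) 'ae': from fail(9)=0 chase 'e': 0 ⇒ 0;  out=∅∪out(0)=∅
  fail(18) 'cd': from fail(1)=0 chase 'd': 0 ⇒ 0;  out=∅∪out(0)=∅
  fail(3) 'cae': from fail(2)=9 chase 'e': 9 ⇒ 10;  out={0}∪out(10)={0}
  fail(5) 'ccc': from fail(4)=1 chase 'c': 1 ⇒ 4;  out=∅∪out(4)=∅
  fail(11) 'aed': from fail(10)=0 chase 'd': 0 ⇒ 0;  out=∅∪out(0)=∅
  fail(14) 'cad': from fail(2)=9 chase 'd': 9→0 ⇒ 0;  out=∅∪out(0)=∅
  fail(19) 'cde': from fail(18)=0 chase 'e': 0 ⇒ 0;  out=∅∪out(0)=∅
  fail(6) 'cccd': from fail(5)=4 chase 'd': 4→1 ⇒ 18;  out=∅∪out(18)=∅
  fail(12) 'aede': from fail(11)=0 chase 'e': 0 ⇒ 0;  out=∅∪out(0)=∅
  fail(15) 'cadc': from fail(14)=0 chase 'c': 0 ⇒ 1;  out=∅∪out(1)=∅
  fail(20) 'cded': from fail(19)=0 chase 'd': 0 ⇒ 0;  out={4}∪out(0)={4}
  fail(7) 'cccde': from fail(6)=18 chase 'e': 18 ⇒ 19;  out=∅∪out(19)=∅
  fail(13) 'aedee': from fail(12)=0 chase 'e': 0 ⇒ 0;  out={2}∪out(0)={2}
  fail(16) 'cadca': from fail(15)=1 chase 'a': 1 ⇒ 2;  out=∅∪out(2)=∅
  fail(8) 'cccded': from fail(7)=19 chase 'd': 19 ⇒ 20;  out={1}∪out(20)={1,4}
  fail(17) 'cadcab': from fail(16)=2 chase 'b': 2→9→0 ⇒ 0;  out={3}∪out(0)={3}

Scan:
i=0 'e': node 0→0
i=1 'b': node 0→0
i=2 'a': node 0→9
i=3 'a': node 9→9 (via fail)
i=4 'b': node 9→0 (via fail)
i=5 'b': node 0→0
i=6 'b': node 0→0
i=7 'd': node 0→0
i=8 'c': node 0→1
i=9 'a': node 1→2
i=10 'd': node 2→14
i=11 'c': node 14→15
i=12 'a': node 15→16
i=13 'b': node 16→17  ** P3@[8:13]
i=14 'd': node 17→0 (via fail)
i=15 'c': node 0→1
i=16 'c': node 1→4
i=17 'c': node 4→5
i=18 'd': node 5→6
i=19 'e': node 6→7
i=20 'd': node 7→8  ** P1@[15:20],P4@[17:20]
i=21 'c': node 8→1 (via fail)
i=22 'b': node 1→0 (via fail)

Matches: [[13,3],[20,1],[20,4]]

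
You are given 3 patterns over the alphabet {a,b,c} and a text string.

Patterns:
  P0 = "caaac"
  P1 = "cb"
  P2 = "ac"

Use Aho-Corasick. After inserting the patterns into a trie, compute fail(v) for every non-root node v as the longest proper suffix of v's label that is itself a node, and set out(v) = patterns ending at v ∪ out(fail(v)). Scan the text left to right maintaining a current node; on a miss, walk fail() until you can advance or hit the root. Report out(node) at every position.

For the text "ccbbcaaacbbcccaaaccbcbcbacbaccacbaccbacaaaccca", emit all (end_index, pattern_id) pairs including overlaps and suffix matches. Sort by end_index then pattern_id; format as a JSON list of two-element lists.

Build automaton:
Trie nodes:
  0='ε' goto a→7 c→1
  1='c' goto a→2 b→6
  2='ca' goto a→3
  3='caa' goto a→4
  4='caaa' goto c→5
  5='caaac' goto ·  [P0 ends]
  6='cb' goto ·  [P1 ends]
  7='a' goto c→8
  8='ac' goto ·  [P2 ends]

BFS fail/out derivation:
  fail(1) 'c': from fail(0)=0 chase 'c': 0 ⇒ 0;  out=∅∪out(0)=∅
  fail(7) 'a': from fail(0)=0 chase 'a': 0 ⇒ 0;  out=∅∪out(0)=∅
  fail(2) 'ca': from fail(1)=0 chase 'a': 0 ⇒ 7;  out=∅∪out(7)=∅
  fail(6) 'cb': from fail(1)=0 chase 'b': 0 ⇒ 0;  out={1}∪out(0)={1}
  fail(8) 'ac': from fail(7)=0 chase 'c': 0 ⇒ 1;  out={2}∪out(1)={2}
  fail(3) 'caa': from fail(2)=7 chase 'a': 7→0 ⇒ 7;  out=∅∪out(7)=∅
  fail(4) 'caaa': from fail(3)=7 chase 'a': 7→0 ⇒ 7;  out=∅∪out(7)=∅
  fail(5) 'caaac': from fail(4)=7 chase 'c': 7 ⇒ 8;  out={0}∪out(8)={0,2}

Scan:
pos 0 'c': at 1
pos 1 'c': at 1 ·f
pos 2 'b': at 6  → match P1@[1:2]
pos 3 'b': at 0 ·f
pos 4 'c': at 1
pos 5 'a': at 2
pos 6 'a': at 3
pos 7 'a': at 4
pos 8 'c': at 5  → match P0@[4:8],P2@[7:8]
pos 9 'b': at 6 ·f  → match P1@[8:9]
pos 10 'b': at 0 ·f
pos 11 'c': at 1
pos 12 'c': at 1 ·f
pos 13 'c': at 1 ·f
pos 14 'a': at 2
pos 15 'a': at 3
pos 16 'a': at 4
pos 17 'c': at 5  → match P0@[13:17],P2@[16:17]
pos 18 'c': at 1 ·f
pos 19 'b': at 6  → match P1@[18:19]
pos 20 'c': at 1 ·f
pos 21 'b': at 6  → match P1@[20:21]
pos 22 'c': at 1 ·f
pos 23 'b': at 6  → match P1@[22:23]
pos 24 'a': at 7 ·f
pos 25 'c': at 8  → match P2@[24:25]
pos 26 'b': at 6 ·f  → match P1@[25:26]
pos 27 'a': at 7 ·f
pos 28 'c': at 8  → match P2@[27:28]
pos 29 'c': at 1 ·f
pos 30 'a': at 2
pos 31 'c': at 8 ·f  → match P2@[30:31]
pos 32 'b': at 6 ·f  → match P1@[31:32]
pos 33 'a': at 7 ·f
pos 34 'c': at 8  → match P2@[33:34]
pos 35 'c': at 1 ·f
pos 36 'b': at 6  → match P1@[35:36]
pos 37 'a': at 7 ·f
pos 38 'c': at 8  → match P2@[37:38]
pos 39 'a': at 2 ·f
pos 40 'a': at 3
pos 41 'a': at 4
pos 42 'c': at 5  → match P0@[38:42],P2@[41:42]
pos 43 'c': at 1 ·f
pos 44 'c': at 1 ·f
pos 45 'a': at 2

Matches: [[2,1],[8,0],[8,2],[9,1],[17,0],[17,2],[19,1],[21,1],[23,1],[25,2],[26,1],[28,2],[31,2],[32,1],[34,2],[36,1],[38,2],[42,0],[42,2]]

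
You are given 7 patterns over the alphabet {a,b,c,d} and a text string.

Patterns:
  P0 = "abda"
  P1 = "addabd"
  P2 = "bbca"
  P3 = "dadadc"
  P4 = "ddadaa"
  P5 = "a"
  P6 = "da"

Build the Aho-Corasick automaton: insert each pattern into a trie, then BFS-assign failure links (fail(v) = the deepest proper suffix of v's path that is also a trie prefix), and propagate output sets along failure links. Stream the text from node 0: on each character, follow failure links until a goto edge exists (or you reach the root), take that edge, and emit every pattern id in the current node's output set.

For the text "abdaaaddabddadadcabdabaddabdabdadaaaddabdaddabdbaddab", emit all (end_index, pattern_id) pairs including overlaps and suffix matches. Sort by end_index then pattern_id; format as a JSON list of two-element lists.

Construct AC machine:
Trie nodes:
  n0 'ε': a→1 b→10 d→14
  n1 'a': b→2 d→5  ←P5
  n2 'ab': d→3
  n3 'abd': a→4
  n4 'abda': ·  ←P0
  n5 'ad': d→6
  n6 'add': a→7
  n7 'adda': b→8
  n8 'addab': d→9
  n9 'addabd': ·  ←P1
  n10 'b': b→11
  n11 'bb': c→12
  n12 'bbc': a→13
  n13 'bbca': ·  ←P2
  n14 'd': a→15 d→20
  n15 'da': d→16  ←P6
  n16 'dad': a→17
  n17 'dada': d→18
  n18 'dadad': c→19
  n19 'dadadc': ·  ←P3
  n20 'dd': a→21
  n21 'dda': d→22
  n22 'ddad': a→23
  n23 'ddada': a→24
  n24 'ddadaa': ·  ←P4

Failure links (BFS by depth):
  n1('a'): parent n0 fail=0; on 'a' 0 → fail=0;  out {5}∪∅={5}
  n10('b'): parent n0 fail=0; on 'b' 0 → fail=0;  out ∅∪∅=∅
  n14('d'): parent n0 fail=0; on 'd' 0 → fail=0;  out ∅∪∅=∅
  n2('ab'): parent n1 fail=0; on 'b' 0 → fail=10;  out ∅∪∅=∅
  n5('ad'): parent n1 fail=0; on 'd' 0 → fail=14;  out ∅∪∅=∅
  n11('bb'): parent n10 fail=0; on 'b' 0 → fail=10;  out ∅∪∅=∅
  n15('da'): parent n14 fail=0; on 'a' 0 → fail=1;  out {6}∪{5}={5,6}
  n20('dd'): parent n14 fail=0; on 'd' 0 → fail=14;  out ∅∪∅=∅
  n3('abd'): parent n2 fail=10; on 'd' 10→0 → fail=14;  out ∅∪∅=∅
  n6('add'): parent n5 fail=14; on 'd' 14 → fail=20;  out ∅∪∅=∅
  n12('bbc'): parent n11 fail=10; on 'c' 10→0 → fail=0;  out ∅∪∅=∅
  n16('dad'): parent n15 fail=1; on 'd' 1 → fail=5;  out ∅∪∅=∅
  n21('dda'): parent n20 fail=14; on 'a' 14 → fail=15;  out ∅∪{5,6}={5,6}
  n4('abda'): parent n3 fail=14; on 'a' 14 → fail=15;  out {0}∪{5,6}={0,5,6}
  n7('adda'): parent n6 fail=20; on 'a' 20 → fail=21;  out ∅∪{5,6}={5,6}
  n13('bbca'): parent n12 fail=0; on 'a' 0 → fail=1;  out {2}∪{5}={2,5}
  n17('dada'): parent n16 fail=5; on 'a' 5→14 → fail=15;  out ∅∪{5,6}={5,6}
  n22('ddad'): parent n21 fail=15; on 'd' 15 → fail=16;  out ∅∪∅=∅
  n8('addab'): parent n7 fail=21; on 'b' 21→15→1 → fail=2;  out ∅∪∅=∅
  n18('dadad'): parent n17 fail=15; on 'd' 15 → fail=16;  out ∅∪∅=∅
  n23('ddada'): parent n22 fail=16; on 'a' 16 → fail=17;  out ∅∪{5,6}={5,6}
  n9('addabd'): parent n8 fail=2; on 'd' 2 → fail=3;  out {1}∪∅={1}
  n19('dadadc'): parent n18 fail=16; on 'c' 16→5→14→0 → fail=0;  out {3}∪∅={3}
  n24('ddadaa'): parent n23 fail=17; on 'a' 17→15→1→0 → fail=1;  out {4}∪{5}={4,5}

Text stream:
pos 0 'a': at 1  → match P5@[0:0]
pos 1 'b': at 2
pos 2 'd': at 3
pos 3 'a': at 4  → match P0@[0:3],P5@[3:3],P6@[2:3]
pos 4 'a': at 1 (via fail)  → match P5@[4:4]
pos 5 'a': at 1 (via fail)  → match P5@[5:5]
pos 6 'd': at 5
pos 7 'd': at 6
pos 8 'a': at 7  → match P5@[8:8],P6@[7:8]
pos 9 'b': at 8
pos 10 'd': at 9  → match P1@[5:10]
pos 11 'd': at 20 (via fail)
pos 12 'a': at 21  → match P5@[12:12],P6@[11:12]
pos 13 'd': at 22
pos 14 'a': at 23  → match P5@[14:14],P6@[13:14]
pos 15 'd': at 18 (via fail)
pos 16 'c': at 19  → match P3@[11:16]
pos 17 'a': at 1 (via fail)  → match P5@[17:17]
pos 18 'b': at 2
pos 19 'd': at 3
pos 20 'a': at 4  → match P0@[17:20],P5@[20:20],P6@[19:20]
pos 21 'b': at 2 (via fail)
pos 22 'a': at 1 (via fail)  → match P5@[22:22]
pos 23 'd': at 5
pos 24 'd': at 6
pos 25 'a': at 7  → match P5@[25:25],P6@[24:25]
pos 26 'b': at 8
pos 27 'd': at 9  → match P1@[22:27]
pos 28 'a': at 4 (via fail)  → match P0@[25:28],P5@[28:28],P6@[27:28]
pos 29 'b': at 2 (via fail)
pos 30 'd': at 3
pos 31 'a': at 4  → match P0@[28:31],P5@[31:31],P6@[30:31]
pos 32 'd': at 16 (via fail)
pos 33 'a': at 17  → match P5@[33:33],P6@[32:33]
pos 34 'a': at 1 (via fail)  → match P5@[34:34]
pos 35 'a': at 1 (via fail)  → match P5@[35:35]
pos 36 'd': at 5
pos 37 'd': at 6
pos 38 'a': at 7  → match P5@[38:38],P6@[37:38]
pos 39 'b': at 8
pos 40 'd': at 9  → match P1@[35:40]
pos 41 'a': at 4 (via fail)  → match P0@[38:41],P5@[41:41],P6@[40:41]
pos 42 'd': at 16 (via fail)
pos 43 'd': at 6 (via fail)
pos 44 'a': at 7  → match P5@[44:44],P6@[43:44]
pos 45 'b': at 8
pos 46 'd': at 9  → match P1@[41:46]
pos 47 'b': at 10 (via fail)
pos 48 'a': at 1 (via fail)  → match P5@[48:48]
pos 49 'd': at 5
pos 50 'd': at 6
pos 51 'a': at 7  → match P5@[51:51],P6@[50:51]
pos 52 'b': at 8

All matches (sorted): [[0,5],[3,0],[3,5],[3,6],[4,5],[5,5],[8,5],[8,6],[10,1],[12,5],[12,6],[14,5],[14,6],[16,3],[17,5],[20,0],[20,5],[20,6],[22,5],[25,5],[25,6],[27,1],[28,0],[28,5],[28,6],[31,0],[31,5],[31,6],[33,5],[33,6],[34,5],[35,5],[38,5],[38,6],[40,1],[41,0],[41,5],[41,6],[44,5],[44,6],[46,1],[48,5],[51,5],[51,6]]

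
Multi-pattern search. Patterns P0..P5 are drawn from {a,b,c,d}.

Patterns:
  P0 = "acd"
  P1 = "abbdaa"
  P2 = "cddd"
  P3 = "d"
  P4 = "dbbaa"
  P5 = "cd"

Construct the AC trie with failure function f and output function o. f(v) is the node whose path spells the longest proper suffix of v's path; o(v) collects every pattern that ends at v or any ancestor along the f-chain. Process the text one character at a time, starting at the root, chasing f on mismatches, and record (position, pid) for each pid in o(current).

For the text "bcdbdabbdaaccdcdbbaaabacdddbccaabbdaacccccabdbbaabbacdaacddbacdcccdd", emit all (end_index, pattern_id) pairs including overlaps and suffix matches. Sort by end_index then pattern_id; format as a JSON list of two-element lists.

Construct AC machine:
Trie nodes:
  n0 'ε': a→1 c→9 d→13
  n1 'a': b→4 c→2
  n2 'ac': d→3
  n3 'acd': ·  [P0 ends]
  n4 'ab': b→5
  n5 'abb': d→6
  n6 'abbd': a→7
  n7 'abbda': a→8
  n8 'abbdaa': ·  [P1 ends]
  n9 'c': d→10
  n10 'cd': d→11  [P5 ends]
  n11 'cdd': d→12
  n12 'cddd': ·  [P2 ends]
  n13 'd': b→14  [P3 ends]
  n14 'db': b→15
  n15 'dbb': a→16
  n16 'dbba': a→17
  n17 'dbbaa': ·  [P4 ends]

BFS fail/out derivation:
  fail(1) 'a': from fail(0)=0 chase 'a': 0 ⇒ 0;  out=∅∪out(0)=∅
  fail(9) 'c': from fail(0)=0 chase 'c': 0 ⇒ 0;  out=∅∪out(0)=∅
  fail(13) 'd': from fail(0)=0 chase 'd': 0 ⇒ 0;  out={3}∪out(0)={3}
  fail(2) 'ac': from fail(1)=0 chase 'c': 0 ⇒ 9;  out=∅∪out(9)=∅
  fail(4) 'ab': from fail(1)=0 chase 'b': 0 ⇒ 0;  out=∅∪out(0)=∅
  fail(10) 'cd': from fail(9)=0 chase 'd': 0 ⇒ 13;  out={5}∪out(13)={3,5}
  fail(14) 'db': from fail(13)=0 chase 'b': 0 ⇒ 0;  out=∅∪out(0)=∅
  fail(3) 'acd': from fail(2)=9 chase 'd': 9 ⇒ 10;  out={0}∪out(10)={0,3,5}
  fail(5) 'abb': from fail(4)=0 chase 'b': 0 ⇒ 0;  out=∅∪out(0)=∅
  fail(11) 'cdd': from fail(10)=13 chase 'd': 13→0 ⇒ 13;  out=∅∪out(13)={3}
  fail(15) 'dbb': from fail(14)=0 chase 'b': 0 ⇒ 0;  out=∅∪out(0)=∅
  fail(6) 'abbd': from fail(5)=0 chase 'd': 0 ⇒ 13;  out=∅∪out(13)={3}
  fail(12) 'cddd': from fail(11)=13 chase 'd': 13→0 ⇒ 13;  out={2}∪out(13)={2,3}
  fail(16) 'dbba': from fail(15)=0 chase 'a': 0 ⇒ 1;  out=∅∪out(1)=∅
  fail(7) 'abbda': from fail(6)=13 chase 'a': 13→0 ⇒ 1;  out=∅∪out(1)=∅
  fail(17) 'dbbaa': from fail(16)=1 chase 'a': 1→0 ⇒ 1;  out={4}∪out(1)={4}
  fail(8) 'abbdaa': from fail(7)=1 chase 'a': 1→0 ⇒ 1;  out={1}∪out(1)={1}

Run:
i=0 'b': node 0→0
i=1 'c': node 0→9
i=2 'd': node 9→10  emit P3@[2:2],P5@[1:2]
i=3 'b': node 10→14 ·f
i=4 'd': node 14→13 ·f  emit P3@[4:4]
i=5 'a': node 13→1 ·f
i=6 'b': node 1→4
i=7 'b': node 4→5
i=8 'd': node 5→6  emit P3@[8:8]
i=9 'a': node 6→7
i=10 'a': node 7→8  emit P1@[5:10]
i=11 'c': node 8→2 ·f
i=12 'c': node 2→9 ·f
i=13 'd': node 9→10  emit P3@[13:13],P5@[12:13]
i=14 'c': node 10→9 ·f
i=15 'd': node 9→10  emit P3@[15:15],P5@[14:15]
i=16 'b': node 10→14 ·f
i=17 'b': node 14→15
i=18 'a': node 15→16
i=19 'a': node 16→17  emit P4@[15:19]
i=20 'a': node 17→1 ·f
i=21 'b': node 1→4
i=22 'a': node 4→1 ·f
i=23 'c': node 1→2
i=24 'd': node 2→3  emit P0@[22:24],P3@[24:24],P5@[23:24]
i=25 'd': node 3→11 ·f  emit P3@[25:25]
i=26 'd': node 11→12  emit P2@[23:26],P3@[26:26]
i=27 'b': node 12→14 ·f
i=28 'c': node 14→9 ·f
i=29 'c': node 9→9 ·f
i=30 'a': node 9→1 ·f
i=31 'a': node 1→1 ·f
i=32 'b': node 1→4
i=33 'b': node 4→5
i=34 'd': node 5→6  emit P3@[34:34]
i=35 'a': node 6→7
i=36 'a': node 7→8  emit P1@[31:36]
i=37 'c': node 8→2 ·f
i=38 'c': node 2→9 ·f
i=39 'c': node 9→9 ·f
i=40 'c': node 9→9 ·f
i=41 'c': node 9→9 ·f
i=42 'a': node 9→1 ·f
i=43 'b': node 1→4
i=44 'd': node 4→13 ·f  emit P3@[44:44]
i=45 'b': node 13→14
i=46 'b': node 14→15
i=47 'a': node 15→16
i=48 'a': node 16→17  emit P4@[44:48]
i=49 'b': node 17→4 ·f
i=50 'b': node 4→5
i=51 'a': node 5→1 ·f
i=52 'c': node 1→2
i=53 'd': node 2→3  emit P0@[51:53],P3@[53:53],P5@[52:53]
i=54 'a': node 3→1 ·f
i=55 'a': node 1→1 ·f
i=56 'c': node 1→2
i=57 'd': node 2→3  emit P0@[55:57],P3@[57:57],P5@[56:57]
i=58 'd': node 3→11 ·f  emit P3@[58:58]
i=59 'b': node 11→14 ·f
i=60 'a': node 14→1 ·f
i=61 'c': node 1→2
i=62 'd': node 2→3  emit P0@[60:62],P3@[62:62],P5@[61:62]
i=63 'c': node 3→9 ·f
i=64 'c': node 9→9 ·f
i=65 'c': node 9→9 ·f
i=66 'd': node 9→10  emit P3@[66:66],P5@[65:66]
i=67 'd': node 10→11  emit P3@[67:67]

Matches: [[2,3],[2,5],[4,3],[8,3],[10,1],[13,3],[13,5],[15,3],[15,5],[19,4],[24,0],[24,3],[24,5],[25,3],[26,2],[26,3],[34,3],[36,1],[44,3],[48,4],[53,0],[53,3],[53,5],[57,0],[57,3],[57,5],[58,3],[62,0],[62,3],[62,5],[66,3],[66,5],[67,3]]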